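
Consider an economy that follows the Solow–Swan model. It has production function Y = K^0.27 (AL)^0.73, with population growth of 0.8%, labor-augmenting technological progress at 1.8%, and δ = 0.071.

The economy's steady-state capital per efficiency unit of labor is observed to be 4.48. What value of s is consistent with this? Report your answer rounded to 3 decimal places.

s ≈ 0.290

At the steady state, Δk = 0, so s·k^α = (n + g + δ)·k.
So s / (n + g + δ) = (k*)^(1−α) = 4.48^0.73 = 2.9884.
Therefore s = 2.9884 × (n + g + δ) = 2.9884 × 0.097 = 0.2899.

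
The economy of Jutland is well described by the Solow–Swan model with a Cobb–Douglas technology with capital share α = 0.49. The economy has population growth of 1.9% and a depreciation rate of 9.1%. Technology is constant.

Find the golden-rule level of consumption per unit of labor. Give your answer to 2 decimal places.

At the golden rule, f'(k) = n + δ, so α·k^(α−1) = n + δ and k_gold = (α/(n + δ))^(1/(1−α)).
k_gold = (0.49/0.110)^(1/0.51) = 4.4545^1.9608 ≈ 18.7139
c_gold = f(k_gold) − (n + δ)·k_gold = 4.2011 − 0.110×18.7139 ≈ 2.1426

c_gold ≈ 2.14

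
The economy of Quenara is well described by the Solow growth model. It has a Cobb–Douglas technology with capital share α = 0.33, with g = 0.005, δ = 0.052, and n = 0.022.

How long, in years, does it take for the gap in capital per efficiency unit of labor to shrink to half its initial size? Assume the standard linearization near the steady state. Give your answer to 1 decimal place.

Near the steady state the convergence rate is λ = (1 − α)(n + g + δ).
λ = (1 − 0.33) × 0.079 = 0.67 × 0.079 = 0.05293
Half-life = ln 2 / λ = 0.6931 / 0.05293 ≈ 13.09 years

about 13.1 years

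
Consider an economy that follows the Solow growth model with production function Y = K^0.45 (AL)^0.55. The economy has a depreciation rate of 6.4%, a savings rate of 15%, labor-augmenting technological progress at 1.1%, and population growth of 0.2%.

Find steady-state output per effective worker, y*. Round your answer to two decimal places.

y* = 1.73

At the steady state, Δk = 0, so s·k^α = (n + g + δ)·k.
Dividing both sides by k: k^(1−α) = s / (n + g + δ).
k^0.55 = 0.15 / (0.002 + 0.011 + 0.064) = 0.15 / 0.077 = 1.9481
k* = 1.9481^(1/0.55) ≈ 3.3618
y* = (k*)^α = 3.3618^0.45 ≈ 1.7257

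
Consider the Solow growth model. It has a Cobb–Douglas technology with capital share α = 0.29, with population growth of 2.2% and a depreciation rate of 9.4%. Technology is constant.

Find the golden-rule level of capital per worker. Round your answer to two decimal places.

k_gold ≈ 3.63

The golden rule sets f'(k) = n + δ, i.e. α·k^(α−1) = n + δ.
So k^(1−α) = α / (n + δ) = 0.29 / 0.116 = 2.5000.
k_gold = 2.5000^(1/0.71) ≈ 3.6348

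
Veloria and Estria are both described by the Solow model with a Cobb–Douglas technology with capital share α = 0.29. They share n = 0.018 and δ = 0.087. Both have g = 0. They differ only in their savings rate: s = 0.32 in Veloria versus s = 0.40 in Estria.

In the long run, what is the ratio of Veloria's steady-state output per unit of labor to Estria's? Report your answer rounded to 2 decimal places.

Steady-state y* = [s/(n + δ)]^(α/(1−α)), so the ratio is [ (s_V/(n + δ)_V) / (s_E/(n + δ)_E) ]^0.4085.
s_V/(n + δ)_V = 0.32/0.105 = 3.0476; s_E/(n + δ)_E = 0.40/0.105 = 3.8095.
Ratio = (3.0476/3.8095)^0.4085 = 0.8000^0.4085 ≈ 0.9129

ratio ≈ 0.91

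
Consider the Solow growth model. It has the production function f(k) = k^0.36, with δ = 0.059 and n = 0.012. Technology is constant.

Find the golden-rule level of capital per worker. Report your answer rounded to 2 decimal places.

The golden rule sets f'(k) = n + δ, i.e. α·k^(α−1) = n + δ.
So k^(1−α) = α / (n + δ) = 0.36 / 0.071 = 5.0704.
k_gold = 5.0704^(1/0.64) ≈ 12.6365

k_gold ≈ 12.64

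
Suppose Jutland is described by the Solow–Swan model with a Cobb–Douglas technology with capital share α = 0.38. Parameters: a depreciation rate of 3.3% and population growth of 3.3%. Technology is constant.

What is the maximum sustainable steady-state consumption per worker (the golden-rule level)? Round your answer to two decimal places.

At the golden rule, f'(k) = n + δ, so α·k^(α−1) = n + δ and k_gold = (α/(n + δ))^(1/(1−α)).
k_gold = (0.38/0.066)^(1/0.62) = 5.7576^1.6129 ≈ 16.8342
c_gold = f(k_gold) − (n + δ)·k_gold = 2.9238 − 0.066×16.8342 ≈ 1.8127

c_gold ≈ 1.81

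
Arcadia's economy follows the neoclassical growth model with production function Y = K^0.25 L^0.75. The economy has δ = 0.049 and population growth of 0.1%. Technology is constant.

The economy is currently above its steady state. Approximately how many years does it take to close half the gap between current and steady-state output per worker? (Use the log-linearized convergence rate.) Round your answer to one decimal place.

Near the steady state the convergence rate is λ = (1 − α)(n + δ).
λ = (1 − 0.25) × 0.050 = 0.75 × 0.050 = 0.0375
Half-life = ln 2 / λ = 0.6931 / 0.0375 ≈ 18.48 years

t_½ ≈ 18.5 years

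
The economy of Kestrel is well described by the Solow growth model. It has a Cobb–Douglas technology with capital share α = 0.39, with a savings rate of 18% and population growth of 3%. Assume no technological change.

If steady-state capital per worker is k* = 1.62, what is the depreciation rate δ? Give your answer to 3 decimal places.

δ ≈ 0.104

Steady state requires s·f(k) = (n + δ)·k, i.e. s·k^α = (n + δ)·k.
So s / (n + δ) = (k*)^(1−α) = 1.62^0.61 = 1.3422.
Therefore n + δ = s / 1.3422 = 0.18 / 1.3422 = 0.1341, so δ = 0.1341 − 0.030 = 0.1041.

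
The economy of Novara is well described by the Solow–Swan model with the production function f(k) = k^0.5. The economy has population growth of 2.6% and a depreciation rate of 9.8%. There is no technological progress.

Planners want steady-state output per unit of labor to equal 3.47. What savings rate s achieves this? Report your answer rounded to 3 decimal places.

Steady state requires s·f(k) = (n + δ)·k, i.e. s·k^α = (n + δ)·k.
Since y* = [s/(n + δ)]^(α/(1−α)), we have s/(n + δ) = (y*)^((1−α)/α) = 3.47^1 = 3.4700.
Therefore s = 3.4700 × (n + δ) = 3.4700 × 0.124 = 0.4303.

s ≈ 0.430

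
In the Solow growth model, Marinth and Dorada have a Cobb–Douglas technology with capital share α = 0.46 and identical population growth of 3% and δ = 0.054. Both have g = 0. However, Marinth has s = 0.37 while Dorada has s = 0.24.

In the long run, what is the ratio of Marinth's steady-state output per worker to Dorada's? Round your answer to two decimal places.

y*_M / y*_D ≈ 1.45

Steady-state y* = [s/(n + δ)]^(α/(1−α)), so the ratio is [ (s_M/(n + δ)_M) / (s_D/(n + δ)_D) ]^0.8519.
s_M/(n + δ)_M = 0.37/0.084 = 4.4048; s_D/(n + δ)_D = 0.24/0.084 = 2.8571.
Ratio = (4.4048/2.8571)^0.8519 = 1.5417^0.8519 ≈ 1.4460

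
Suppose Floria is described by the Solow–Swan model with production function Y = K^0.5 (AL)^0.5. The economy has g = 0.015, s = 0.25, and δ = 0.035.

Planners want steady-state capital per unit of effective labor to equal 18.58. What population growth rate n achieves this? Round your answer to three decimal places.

n ≈ 0.008

Steady state requires s·f(k) = (n + g + δ)·k, i.e. s·k^α = (n + g + δ)·k.
So s / (n + g + δ) = (k*)^(1−α) = 18.58^0.5 = 4.3105.
Therefore n + g + δ = s / 4.3105 = 0.25 / 4.3105 = 0.0580, so n = 0.0580 − 0.050 = 0.0080.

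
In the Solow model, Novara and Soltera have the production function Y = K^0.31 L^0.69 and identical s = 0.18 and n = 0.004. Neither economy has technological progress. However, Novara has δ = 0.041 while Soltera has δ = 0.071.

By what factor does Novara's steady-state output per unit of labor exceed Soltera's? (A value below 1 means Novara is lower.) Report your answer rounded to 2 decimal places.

Steady-state y* = [s/(n + δ)]^(α/(1−α)), so the ratio is [ (s_N/(n + δ)_N) / (s_S/(n + δ)_S) ]^0.4493.
s_N/(n + δ)_N = 0.18/0.045 = 4.0000; s_S/(n + δ)_S = 0.18/0.075 = 2.4000.
Ratio = (4.0000/2.4000)^0.4493 = 1.6667^0.4493 ≈ 1.2580

ratio ≈ 1.26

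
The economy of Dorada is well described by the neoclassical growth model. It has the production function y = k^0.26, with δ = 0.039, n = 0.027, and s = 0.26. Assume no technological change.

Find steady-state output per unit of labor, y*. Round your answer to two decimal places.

y* = 1.62

Steady state requires s·f(k) = (n + δ)·k, i.e. s·k^α = (n + δ)·k.
Rearranging, k^(1−α) = s / (n + δ).
k^0.74 = 0.26 / (0.027 + 0.039) = 0.26 / 0.066 = 3.9394
k* = 3.9394^(1/0.74) ≈ 6.3773
y* = (k*)^α = 6.3773^0.26 ≈ 1.6188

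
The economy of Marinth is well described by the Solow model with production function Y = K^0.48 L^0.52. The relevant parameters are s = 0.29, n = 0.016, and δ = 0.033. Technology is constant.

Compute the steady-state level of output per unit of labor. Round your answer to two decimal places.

y* ≈ 5.16

At the steady state, Δk = 0, so s·k^α = (n + δ)·k.
Rearranging, k^(1−α) = s / (n + δ).
k^0.52 = 0.29 / (0.016 + 0.033) = 0.29 / 0.049 = 5.9184
k* = 5.9184^(1/0.52) ≈ 30.5498
y* = (k*)^α = 30.5498^0.48 ≈ 5.1618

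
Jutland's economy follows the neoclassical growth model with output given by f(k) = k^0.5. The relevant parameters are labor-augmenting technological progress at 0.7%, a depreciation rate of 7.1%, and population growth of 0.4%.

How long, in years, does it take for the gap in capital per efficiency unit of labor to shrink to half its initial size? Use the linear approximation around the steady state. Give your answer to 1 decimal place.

Near the steady state the convergence rate is λ = (1 − α)(n + g + δ).
λ = (1 − 0.5) × 0.082 = 0.5 × 0.082 = 0.0410
Half-life = ln 2 / λ = 0.6931 / 0.0410 ≈ 16.90 years

t_½ ≈ 16.9 years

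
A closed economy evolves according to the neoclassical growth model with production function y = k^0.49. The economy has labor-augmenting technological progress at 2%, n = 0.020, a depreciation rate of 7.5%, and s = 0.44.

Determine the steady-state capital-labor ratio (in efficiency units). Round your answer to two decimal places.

k* = 13.89

Steady state requires s·f(k) = (n + g + δ)·k, i.e. s·k^α = (n + g + δ)·k.
Rearranging, k^(1−α) = s / (n + g + δ).
k^0.51 = 0.44 / (0.020 + 0.020 + 0.075) = 0.44 / 0.115 = 3.8261
k* = 3.8261^(1/0.51) ≈ 13.8886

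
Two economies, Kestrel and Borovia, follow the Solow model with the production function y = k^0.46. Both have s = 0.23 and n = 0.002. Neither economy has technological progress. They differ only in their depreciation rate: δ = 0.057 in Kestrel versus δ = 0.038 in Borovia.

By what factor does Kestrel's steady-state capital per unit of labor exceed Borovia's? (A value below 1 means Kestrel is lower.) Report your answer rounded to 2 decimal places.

k*_K / k*_B ≈ 0.49

Steady-state k* = [s/(n + δ)]^(1/(1−α)), so the ratio is [ (s_K/(n + δ)_K) / (s_B/(n + δ)_B) ]^1.8519.
s_K/(n + δ)_K = 0.23/0.059 = 3.8983; s_B/(n + δ)_B = 0.23/0.040 = 5.7500.
Ratio = (3.8983/5.7500)^1.8519 = 0.6780^1.8519 ≈ 0.4869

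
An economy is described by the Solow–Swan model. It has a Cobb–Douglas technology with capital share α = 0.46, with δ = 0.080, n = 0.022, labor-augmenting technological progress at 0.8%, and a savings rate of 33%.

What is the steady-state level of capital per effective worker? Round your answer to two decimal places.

k* = 7.65

In steady state, investment equals break-even investment: s·k^α = (n + g + δ)·k.
Dividing both sides by k: k^(1−α) = s / (n + g + δ).
k^0.54 = 0.33 / (0.022 + 0.008 + 0.080) = 0.33 / 0.110 = 3.0000
k* = 3.0000^(1/0.54) ≈ 7.6482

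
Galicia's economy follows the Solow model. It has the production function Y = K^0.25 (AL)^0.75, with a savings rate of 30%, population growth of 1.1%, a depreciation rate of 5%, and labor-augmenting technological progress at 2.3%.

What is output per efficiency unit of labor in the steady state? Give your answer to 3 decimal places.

Steady state requires s·f(k) = (n + g + δ)·k, i.e. s·k^α = (n + g + δ)·k.
Dividing both sides by k: k^(1−α) = s / (n + g + δ).
k^0.75 = 0.30 / (0.011 + 0.023 + 0.050) = 0.30 / 0.084 = 3.5714
k* = 3.5714^(1/0.75) ≈ 5.4591
y* = (k*)^α = 5.4591^0.25 ≈ 1.5286

y* = 1.529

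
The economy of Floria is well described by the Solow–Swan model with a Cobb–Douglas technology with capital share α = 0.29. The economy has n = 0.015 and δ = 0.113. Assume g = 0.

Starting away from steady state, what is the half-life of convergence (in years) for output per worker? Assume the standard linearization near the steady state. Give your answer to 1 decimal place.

t_½ ≈ 7.6 years

Near the steady state the convergence rate is λ = (1 − α)(n + δ).
λ = (1 − 0.29) × 0.128 = 0.71 × 0.128 = 0.09088
Half-life = ln 2 / λ = 0.6931 / 0.09088 ≈ 7.63 years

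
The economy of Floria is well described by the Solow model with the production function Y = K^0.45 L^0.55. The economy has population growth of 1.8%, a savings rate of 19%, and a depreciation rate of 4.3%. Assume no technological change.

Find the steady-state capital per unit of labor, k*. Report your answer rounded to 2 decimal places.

At the steady state, Δk = 0, so s·k^α = (n + δ)·k.
Dividing both sides by k: k^(1−α) = s / (n + δ).
k^0.55 = 0.19 / (0.018 + 0.043) = 0.19 / 0.061 = 3.1148
k* = 3.1148^(1/0.55) ≈ 7.8912

k* ≈ 7.89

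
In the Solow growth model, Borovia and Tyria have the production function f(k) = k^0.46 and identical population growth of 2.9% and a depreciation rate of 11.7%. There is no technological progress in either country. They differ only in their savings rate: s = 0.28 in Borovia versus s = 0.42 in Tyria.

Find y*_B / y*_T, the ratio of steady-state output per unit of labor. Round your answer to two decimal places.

Steady-state y* = [s/(n + δ)]^(α/(1−α)), so the ratio is [ (s_B/(n + δ)_B) / (s_T/(n + δ)_T) ]^0.8519.
s_B/(n + δ)_B = 0.28/0.146 = 1.9178; s_T/(n + δ)_T = 0.42/0.146 = 2.8767.
Ratio = (1.9178/2.8767)^0.8519 = 0.6667^0.8519 ≈ 0.7080

ratio ≈ 0.71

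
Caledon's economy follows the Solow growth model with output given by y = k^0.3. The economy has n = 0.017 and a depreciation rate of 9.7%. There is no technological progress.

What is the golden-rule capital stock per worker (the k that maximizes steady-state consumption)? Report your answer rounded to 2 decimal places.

k_gold ≈ 3.98

The golden rule sets f'(k) = n + δ, i.e. α·k^(α−1) = n + δ.
So k^(1−α) = α / (n + δ) = 0.3 / 0.114 = 2.6316.
k_gold = 2.6316^(1/0.7) ≈ 3.9840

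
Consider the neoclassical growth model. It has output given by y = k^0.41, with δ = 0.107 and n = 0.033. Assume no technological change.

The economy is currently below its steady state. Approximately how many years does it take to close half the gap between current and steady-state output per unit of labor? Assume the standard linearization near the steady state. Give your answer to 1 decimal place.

Near the steady state the convergence rate is λ = (1 − α)(n + δ).
λ = (1 − 0.41) × 0.140 = 0.59 × 0.140 = 0.0826
Half-life = ln 2 / λ = 0.6931 / 0.0826 ≈ 8.39 years

half-life ≈ 8.4 years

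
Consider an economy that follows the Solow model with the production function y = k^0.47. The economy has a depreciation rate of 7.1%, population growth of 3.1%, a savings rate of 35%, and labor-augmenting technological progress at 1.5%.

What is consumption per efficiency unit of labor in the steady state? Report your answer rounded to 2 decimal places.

In steady state, investment equals break-even investment: s·k^α = (n + g + δ)·k.
Dividing both sides by k: k^(1−α) = s / (n + g + δ).
k^0.53 = 0.35 / (0.031 + 0.015 + 0.071) = 0.35 / 0.117 = 2.9915
k* = 2.9915^(1/0.53) ≈ 7.9050
y* = (k*)^α = 7.9050^0.47 ≈ 2.6425
c* = (1 − s)·y* = (1 − 0.35) × 2.6425 ≈ 1.7176

c* ≈ 1.72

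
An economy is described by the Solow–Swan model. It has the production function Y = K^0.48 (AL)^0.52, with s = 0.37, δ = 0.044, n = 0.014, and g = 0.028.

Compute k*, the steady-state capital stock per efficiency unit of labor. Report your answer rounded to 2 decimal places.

k* ≈ 16.54

At the steady state, Δk = 0, so s·k^α = (n + g + δ)·k.
Rearranging, k^(1−α) = s / (n + g + δ).
k^0.52 = 0.37 / (0.014 + 0.028 + 0.044) = 0.37 / 0.086 = 4.3023
k* = 4.3023^(1/0.52) ≈ 16.5446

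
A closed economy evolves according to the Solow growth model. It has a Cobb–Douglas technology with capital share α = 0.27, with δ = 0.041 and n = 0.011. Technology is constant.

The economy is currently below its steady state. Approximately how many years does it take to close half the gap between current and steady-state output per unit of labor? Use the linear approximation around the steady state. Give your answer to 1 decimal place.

half-life ≈ 18.3 years

Near the steady state the convergence rate is λ = (1 − α)(n + δ).
λ = (1 − 0.27) × 0.052 = 0.73 × 0.052 = 0.03796
Half-life = ln 2 / λ = 0.6931 / 0.03796 ≈ 18.26 years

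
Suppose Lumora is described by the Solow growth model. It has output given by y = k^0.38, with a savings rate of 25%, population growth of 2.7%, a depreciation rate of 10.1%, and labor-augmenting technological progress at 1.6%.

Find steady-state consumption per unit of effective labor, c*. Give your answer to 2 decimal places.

c* = 1.05

Steady state requires s·f(k) = (n + g + δ)·k, i.e. s·k^α = (n + g + δ)·k.
Dividing both sides by k: k^(1−α) = s / (n + g + δ).
k^0.62 = 0.25 / (0.027 + 0.016 + 0.101) = 0.25 / 0.144 = 1.7361
k* = 1.7361^(1/0.62) ≈ 2.4345
y* = (k*)^α = 2.4345^0.38 ≈ 1.4023
c* = (1 − s)·y* = (1 − 0.25) × 1.4023 ≈ 1.0517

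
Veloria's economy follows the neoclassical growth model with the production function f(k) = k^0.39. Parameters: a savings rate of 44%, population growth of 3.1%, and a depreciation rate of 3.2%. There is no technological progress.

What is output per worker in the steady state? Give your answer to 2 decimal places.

At the steady state, Δk = 0, so s·k^α = (n + δ)·k.
Dividing both sides by k: k^(1−α) = s / (n + δ).
k^0.61 = 0.44 / (0.031 + 0.032) = 0.44 / 0.063 = 6.9841
k* = 6.9841^(1/0.61) ≈ 24.1985
y* = (k*)^α = 24.1985^0.39 ≈ 3.4648

y* ≈ 3.46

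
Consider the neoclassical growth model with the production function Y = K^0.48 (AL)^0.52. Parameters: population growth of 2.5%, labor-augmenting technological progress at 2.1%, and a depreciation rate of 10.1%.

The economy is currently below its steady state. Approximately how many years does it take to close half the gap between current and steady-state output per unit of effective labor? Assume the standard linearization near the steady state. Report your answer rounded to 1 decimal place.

Near the steady state the convergence rate is λ = (1 − α)(n + g + δ).
λ = (1 − 0.48) × 0.147 = 0.52 × 0.147 = 0.07644
Half-life = ln 2 / λ = 0.6931 / 0.07644 ≈ 9.07 years

half-life ≈ 9.1 years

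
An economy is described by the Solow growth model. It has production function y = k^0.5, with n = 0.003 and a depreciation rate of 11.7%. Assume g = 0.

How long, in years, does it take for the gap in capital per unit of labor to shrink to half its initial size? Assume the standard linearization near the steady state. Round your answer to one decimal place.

Near the steady state the convergence rate is λ = (1 − α)(n + δ).
λ = (1 − 0.5) × 0.120 = 0.5 × 0.120 = 0.0600
Half-life = ln 2 / λ = 0.6931 / 0.0600 ≈ 11.55 years

about 11.6 years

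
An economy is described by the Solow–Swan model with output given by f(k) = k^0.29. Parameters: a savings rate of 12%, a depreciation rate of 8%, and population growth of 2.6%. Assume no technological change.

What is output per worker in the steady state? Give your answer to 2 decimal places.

y* ≈ 1.05

At the steady state, Δk = 0, so s·k^α = (n + δ)·k.
Dividing both sides by k: k^(1−α) = s / (n + δ).
k^0.71 = 0.12 / (0.026 + 0.080) = 0.12 / 0.106 = 1.1321
k* = 1.1321^(1/0.71) ≈ 1.1910
y* = (k*)^α = 1.1910^0.29 ≈ 1.0520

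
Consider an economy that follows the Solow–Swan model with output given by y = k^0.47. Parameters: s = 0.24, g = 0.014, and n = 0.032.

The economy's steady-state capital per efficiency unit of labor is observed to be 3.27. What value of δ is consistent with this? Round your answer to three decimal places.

δ ≈ 0.082

In steady state, investment equals break-even investment: s·k^α = (n + g + δ)·k.
So s / (n + g + δ) = (k*)^(1−α) = 3.27^0.53 = 1.8737.
Therefore n + g + δ = s / 1.8737 = 0.24 / 1.8737 = 0.1281, so δ = 0.1281 − 0.046 = 0.0821.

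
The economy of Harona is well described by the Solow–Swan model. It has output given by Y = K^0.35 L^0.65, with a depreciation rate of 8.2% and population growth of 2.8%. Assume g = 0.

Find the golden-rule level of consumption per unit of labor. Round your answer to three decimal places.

c_gold ≈ 1.212

At the golden rule, f'(k) = n + δ, so α·k^(α−1) = n + δ and k_gold = (α/(n + δ))^(1/(1−α)).
k_gold = (0.35/0.110)^(1/0.65) = 3.1818^1.5385 ≈ 5.9342
c_gold = f(k_gold) − (n + δ)·k_gold = 1.8650 − 0.110×5.9342 ≈ 1.2122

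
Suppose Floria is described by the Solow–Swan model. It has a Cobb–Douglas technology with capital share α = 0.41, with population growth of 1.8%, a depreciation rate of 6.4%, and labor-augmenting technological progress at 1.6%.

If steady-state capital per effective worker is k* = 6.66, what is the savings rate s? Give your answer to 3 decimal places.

In steady state, investment equals break-even investment: s·k^α = (n + g + δ)·k.
So s / (n + g + δ) = (k*)^(1−α) = 6.66^0.59 = 3.0609.
Therefore s = 3.0609 × (n + g + δ) = 3.0609 × 0.098 = 0.3000.

s ≈ 0.300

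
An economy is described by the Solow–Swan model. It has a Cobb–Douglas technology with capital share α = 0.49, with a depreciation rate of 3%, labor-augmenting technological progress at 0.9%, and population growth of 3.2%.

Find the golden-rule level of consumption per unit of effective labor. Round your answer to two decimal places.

c_gold ≈ 3.26

At the golden rule, f'(k) = n + g + δ, so α·k^(α−1) = n + g + δ and k_gold = (α/(n + g + δ))^(1/(1−α)).
k_gold = (0.49/0.071)^(1/0.51) = 6.9014^1.9608 ≈ 44.1558
c_gold = f(k_gold) − (n + g + δ)·k_gold = 6.3980 − 0.071×44.1558 ≈ 3.2629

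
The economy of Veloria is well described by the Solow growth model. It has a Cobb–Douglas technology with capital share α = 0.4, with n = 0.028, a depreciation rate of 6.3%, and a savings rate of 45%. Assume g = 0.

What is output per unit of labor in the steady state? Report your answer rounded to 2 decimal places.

At the steady state, Δk = 0, so s·k^α = (n + δ)·k.
Rearranging, k^(1−α) = s / (n + δ).
k^0.6 = 0.45 / (0.028 + 0.063) = 0.45 / 0.091 = 4.9451
k* = 4.9451^(1/0.6) ≈ 14.3535
y* = (k*)^α = 14.3535^0.4 ≈ 2.9026

y* = 2.90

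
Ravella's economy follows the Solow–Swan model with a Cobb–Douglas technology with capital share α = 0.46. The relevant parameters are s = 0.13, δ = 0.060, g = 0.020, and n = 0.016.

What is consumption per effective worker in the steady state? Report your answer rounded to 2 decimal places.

At the steady state, Δk = 0, so s·k^α = (n + g + δ)·k.
Rearranging, k^(1−α) = s / (n + g + δ).
k^0.54 = 0.13 / (0.016 + 0.020 + 0.060) = 0.13 / 0.096 = 1.3542
k* = 1.3542^(1/0.54) ≈ 1.7533
y* = (k*)^α = 1.7533^0.46 ≈ 1.2947
c* = (1 − s)·y* = (1 − 0.13) × 1.2947 ≈ 1.1264

c* = 1.13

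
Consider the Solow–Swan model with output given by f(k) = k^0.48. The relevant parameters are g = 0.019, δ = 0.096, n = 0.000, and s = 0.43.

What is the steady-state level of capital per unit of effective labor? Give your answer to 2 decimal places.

At the steady state, Δk = 0, so s·k^α = (n + g + δ)·k.
Rearranging, k^(1−α) = s / (n + g + δ).
k^0.52 = 0.43 / (0.000 + 0.019 + 0.096) = 0.43 / 0.115 = 3.7391
k* = 3.7391^(1/0.52) ≈ 12.6321

k* ≈ 12.63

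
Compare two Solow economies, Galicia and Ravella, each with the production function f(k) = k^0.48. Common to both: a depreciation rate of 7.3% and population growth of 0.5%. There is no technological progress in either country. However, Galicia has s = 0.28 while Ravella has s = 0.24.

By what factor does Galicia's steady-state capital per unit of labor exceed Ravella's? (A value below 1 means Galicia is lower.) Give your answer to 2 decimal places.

ratio ≈ 1.35

Steady-state k* = [s/(n + δ)]^(1/(1−α)), so the ratio is [ (s_G/(n + δ)_G) / (s_R/(n + δ)_R) ]^1.9231.
s_G/(n + δ)_G = 0.28/0.078 = 3.5897; s_R/(n + δ)_R = 0.24/0.078 = 3.0769.
Ratio = (3.5897/3.0769)^1.9231 = 1.1667^1.9231 ≈ 1.3451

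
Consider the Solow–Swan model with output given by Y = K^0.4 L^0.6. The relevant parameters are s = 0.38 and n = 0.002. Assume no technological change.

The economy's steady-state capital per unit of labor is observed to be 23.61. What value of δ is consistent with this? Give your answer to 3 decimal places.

At the steady state, Δk = 0, so s·k^α = (n + δ)·k.
So s / (n + δ) = (k*)^(1−α) = 23.61^0.6 = 6.6659.
Therefore n + δ = s / 6.6659 = 0.38 / 6.6659 = 0.0570, so δ = 0.0570 − 0.002 = 0.0550.

δ ≈ 0.055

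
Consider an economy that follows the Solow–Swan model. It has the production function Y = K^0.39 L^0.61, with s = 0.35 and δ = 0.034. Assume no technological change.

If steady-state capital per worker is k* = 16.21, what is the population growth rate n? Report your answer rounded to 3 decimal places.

n ≈ 0.030

Steady state requires s·f(k) = (n + δ)·k, i.e. s·k^α = (n + δ)·k.
So s / (n + δ) = (k*)^(1−α) = 16.21^0.61 = 5.4698.
Therefore n + δ = s / 5.4698 = 0.35 / 5.4698 = 0.0640, so n = 0.0640 − 0.034 = 0.0300.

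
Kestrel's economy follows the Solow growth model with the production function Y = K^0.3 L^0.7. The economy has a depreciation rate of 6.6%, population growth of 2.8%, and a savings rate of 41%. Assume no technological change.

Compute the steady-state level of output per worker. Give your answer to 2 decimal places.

Steady state requires s·f(k) = (n + δ)·k, i.e. s·k^α = (n + δ)·k.
Rearranging, k^(1−α) = s / (n + δ).
k^0.7 = 0.41 / (0.028 + 0.066) = 0.41 / 0.094 = 4.3617
k* = 4.3617^(1/0.7) ≈ 8.1996
y* = (k*)^α = 8.1996^0.3 ≈ 1.8799

y* ≈ 1.88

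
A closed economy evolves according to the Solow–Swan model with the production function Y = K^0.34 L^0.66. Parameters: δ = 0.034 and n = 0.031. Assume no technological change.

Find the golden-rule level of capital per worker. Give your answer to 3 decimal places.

k_gold ≈ 12.267

The golden rule sets f'(k) = n + δ, i.e. α·k^(α−1) = n + δ.
So k^(1−α) = α / (n + δ) = 0.34 / 0.065 = 5.2308.
k_gold = 5.2308^(1/0.66) ≈ 12.2670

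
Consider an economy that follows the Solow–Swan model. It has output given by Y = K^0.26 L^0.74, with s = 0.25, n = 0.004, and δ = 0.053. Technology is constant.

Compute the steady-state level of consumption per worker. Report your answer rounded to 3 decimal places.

c* = 1.261

Steady state requires s·f(k) = (n + δ)·k, i.e. s·k^α = (n + δ)·k.
Dividing both sides by k: k^(1−α) = s / (n + δ).
k^0.74 = 0.25 / (0.004 + 0.053) = 0.25 / 0.057 = 4.3860
k* = 4.3860^(1/0.74) ≈ 7.3733
y* = (k*)^α = 7.3733^0.26 ≈ 1.6811
c* = (1 − s)·y* = (1 − 0.25) × 1.6811 ≈ 1.2608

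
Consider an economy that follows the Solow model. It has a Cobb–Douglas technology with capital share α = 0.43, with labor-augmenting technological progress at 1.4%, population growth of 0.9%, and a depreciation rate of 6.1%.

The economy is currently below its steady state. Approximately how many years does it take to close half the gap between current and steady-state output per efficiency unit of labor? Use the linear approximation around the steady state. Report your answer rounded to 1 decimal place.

Near the steady state the convergence rate is λ = (1 − α)(n + g + δ).
λ = (1 − 0.43) × 0.084 = 0.57 × 0.084 = 0.04788
Half-life = ln 2 / λ = 0.6931 / 0.04788 ≈ 14.48 years

about 14.5 years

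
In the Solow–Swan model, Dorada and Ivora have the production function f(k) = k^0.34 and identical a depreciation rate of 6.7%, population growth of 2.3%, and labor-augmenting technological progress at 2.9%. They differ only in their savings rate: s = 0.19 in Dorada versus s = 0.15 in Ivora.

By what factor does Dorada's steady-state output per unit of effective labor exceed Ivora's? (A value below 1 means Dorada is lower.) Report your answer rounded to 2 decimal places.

ratio ≈ 1.13

Steady-state y* = [s/(n + g + δ)]^(α/(1−α)), so the ratio is [ (s_D/(n + g + δ)_D) / (s_I/(n + g + δ)_I) ]^0.5152.
s_D/(n + g + δ)_D = 0.19/0.119 = 1.5966; s_I/(n + g + δ)_I = 0.15/0.119 = 1.2605.
Ratio = (1.5966/1.2605)^0.5152 = 1.2666^0.5152 ≈ 1.1295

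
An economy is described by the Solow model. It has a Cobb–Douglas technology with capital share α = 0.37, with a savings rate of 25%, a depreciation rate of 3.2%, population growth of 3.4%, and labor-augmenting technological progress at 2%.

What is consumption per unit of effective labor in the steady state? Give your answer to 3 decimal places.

Steady state requires s·f(k) = (n + g + δ)·k, i.e. s·k^α = (n + g + δ)·k.
Dividing both sides by k: k^(1−α) = s / (n + g + δ).
k^0.63 = 0.25 / (0.034 + 0.020 + 0.032) = 0.25 / 0.086 = 2.9070
k* = 2.9070^(1/0.63) ≈ 5.4404
y* = (k*)^α = 5.4404^0.37 ≈ 1.8715
c* = (1 − s)·y* = (1 − 0.25) × 1.8715 ≈ 1.4036

c* ≈ 1.404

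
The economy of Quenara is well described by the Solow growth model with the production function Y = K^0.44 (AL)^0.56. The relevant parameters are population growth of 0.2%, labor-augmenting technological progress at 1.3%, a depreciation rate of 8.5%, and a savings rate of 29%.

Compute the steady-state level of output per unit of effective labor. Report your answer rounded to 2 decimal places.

At the steady state, Δk = 0, so s·k^α = (n + g + δ)·k.
Rearranging, k^(1−α) = s / (n + g + δ).
k^0.56 = 0.29 / (0.002 + 0.013 + 0.085) = 0.29 / 0.100 = 2.9000
k* = 2.9000^(1/0.56) ≈ 6.6944
y* = (k*)^α = 6.6944^0.44 ≈ 2.3084

y* = 2.31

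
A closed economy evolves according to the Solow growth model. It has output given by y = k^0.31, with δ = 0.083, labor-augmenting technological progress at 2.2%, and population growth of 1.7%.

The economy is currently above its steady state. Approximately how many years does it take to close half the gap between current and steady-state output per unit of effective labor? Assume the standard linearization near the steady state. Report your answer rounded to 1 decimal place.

Near the steady state the convergence rate is λ = (1 − α)(n + g + δ).
λ = (1 − 0.31) × 0.122 = 0.69 × 0.122 = 0.08418
Half-life = ln 2 / λ = 0.6931 / 0.08418 ≈ 8.23 years

about 8.2 years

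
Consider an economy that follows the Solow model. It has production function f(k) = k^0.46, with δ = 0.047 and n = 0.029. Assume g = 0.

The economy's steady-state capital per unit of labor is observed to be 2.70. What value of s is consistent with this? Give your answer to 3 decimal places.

Steady state requires s·f(k) = (n + δ)·k, i.e. s·k^α = (n + δ)·k.
So s / (n + δ) = (k*)^(1−α) = 2.70^0.54 = 1.7098.
Therefore s = 1.7098 × (n + δ) = 1.7098 × 0.076 = 0.1299.

s ≈ 0.130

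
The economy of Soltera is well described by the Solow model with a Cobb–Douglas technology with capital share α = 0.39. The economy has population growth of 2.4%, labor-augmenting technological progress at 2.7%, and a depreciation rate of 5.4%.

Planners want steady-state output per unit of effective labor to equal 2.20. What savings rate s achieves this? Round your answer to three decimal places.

s ≈ 0.360

In steady state, investment equals break-even investment: s·k^α = (n + g + δ)·k.
Since y* = [s/(n + g + δ)]^(α/(1−α)), we have s/(n + g + δ) = (y*)^((1−α)/α) = 2.20^1.5641 = 3.4323.
Therefore s = 3.4323 × (n + g + δ) = 3.4323 × 0.105 = 0.3604.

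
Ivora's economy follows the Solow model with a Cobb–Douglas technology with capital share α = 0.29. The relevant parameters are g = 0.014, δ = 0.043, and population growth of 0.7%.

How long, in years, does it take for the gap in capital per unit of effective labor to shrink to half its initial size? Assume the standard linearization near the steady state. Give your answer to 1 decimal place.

t_½ ≈ 15.3 years

Near the steady state the convergence rate is λ = (1 − α)(n + g + δ).
λ = (1 − 0.29) × 0.064 = 0.71 × 0.064 = 0.04544
Half-life = ln 2 / λ = 0.6931 / 0.04544 ≈ 15.25 years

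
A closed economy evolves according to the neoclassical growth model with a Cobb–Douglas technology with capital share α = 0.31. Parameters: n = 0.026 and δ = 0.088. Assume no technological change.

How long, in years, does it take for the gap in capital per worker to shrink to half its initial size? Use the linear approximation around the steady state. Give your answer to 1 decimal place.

about 8.8 years

Near the steady state the convergence rate is λ = (1 − α)(n + δ).
λ = (1 − 0.31) × 0.114 = 0.69 × 0.114 = 0.07866
Half-life = ln 2 / λ = 0.6931 / 0.07866 ≈ 8.81 years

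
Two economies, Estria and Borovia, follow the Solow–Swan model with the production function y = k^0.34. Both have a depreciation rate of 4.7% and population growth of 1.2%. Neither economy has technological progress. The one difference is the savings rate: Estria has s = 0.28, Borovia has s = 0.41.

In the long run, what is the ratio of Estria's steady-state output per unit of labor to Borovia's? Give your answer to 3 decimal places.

Steady-state y* = [s/(n + δ)]^(α/(1−α)), so the ratio is [ (s_E/(n + δ)_E) / (s_B/(n + δ)_B) ]^0.5152.
s_E/(n + δ)_E = 0.28/0.059 = 4.7458; s_B/(n + δ)_B = 0.41/0.059 = 6.9492.
Ratio = (4.7458/6.9492)^0.5152 = 0.6829^0.5152 ≈ 0.8216

y*_E / y*_B ≈ 0.822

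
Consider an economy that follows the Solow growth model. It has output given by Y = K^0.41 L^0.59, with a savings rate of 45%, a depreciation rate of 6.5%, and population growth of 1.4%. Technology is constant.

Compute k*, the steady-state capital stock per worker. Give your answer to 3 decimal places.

At the steady state, Δk = 0, so s·k^α = (n + δ)·k.
Dividing both sides by k: k^(1−α) = s / (n + δ).
k^0.59 = 0.45 / (0.014 + 0.065) = 0.45 / 0.079 = 5.6962
k* = 5.6962^(1/0.59) ≈ 19.0833

k* = 19.083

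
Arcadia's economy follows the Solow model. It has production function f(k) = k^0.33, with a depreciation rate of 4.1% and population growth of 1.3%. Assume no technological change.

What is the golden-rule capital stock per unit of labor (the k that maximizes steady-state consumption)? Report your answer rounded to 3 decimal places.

The golden rule sets f'(k) = n + δ, i.e. α·k^(α−1) = n + δ.
So k^(1−α) = α / (n + δ) = 0.33 / 0.054 = 6.1111.
k_gold = 6.1111^(1/0.67) ≈ 14.9043

k_gold ≈ 14.904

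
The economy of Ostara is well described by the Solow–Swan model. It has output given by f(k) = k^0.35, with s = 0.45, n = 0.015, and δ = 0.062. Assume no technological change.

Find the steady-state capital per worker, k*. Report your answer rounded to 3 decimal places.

Steady state requires s·f(k) = (n + δ)·k, i.e. s·k^α = (n + δ)·k.
Dividing both sides by k: k^(1−α) = s / (n + δ).
k^0.65 = 0.45 / (0.015 + 0.062) = 0.45 / 0.077 = 5.8442
k* = 5.8442^(1/0.65) ≈ 15.1209

k* = 15.121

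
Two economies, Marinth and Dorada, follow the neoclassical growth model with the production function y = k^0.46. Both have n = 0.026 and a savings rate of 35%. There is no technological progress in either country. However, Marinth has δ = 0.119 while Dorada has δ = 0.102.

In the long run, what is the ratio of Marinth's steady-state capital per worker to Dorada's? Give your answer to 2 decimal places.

Steady-state k* = [s/(n + δ)]^(1/(1−α)), so the ratio is [ (s_M/(n + δ)_M) / (s_D/(n + δ)_D) ]^1.8519.
s_M/(n + δ)_M = 0.35/0.145 = 2.4138; s_D/(n + δ)_D = 0.35/0.128 = 2.7344.
Ratio = (2.4138/2.7344)^1.8519 = 0.8828^1.8519 ≈ 0.7939

ratio ≈ 0.79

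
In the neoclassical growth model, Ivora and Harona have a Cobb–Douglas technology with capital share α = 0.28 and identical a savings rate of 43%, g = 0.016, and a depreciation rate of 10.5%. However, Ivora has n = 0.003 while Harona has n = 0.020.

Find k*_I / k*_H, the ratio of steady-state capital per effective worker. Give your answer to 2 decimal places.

k*_I / k*_H ≈ 1.20

Steady-state k* = [s/(n + g + δ)]^(1/(1−α)), so the ratio is [ (s_I/(n + g + δ)_I) / (s_H/(n + g + δ)_H) ]^1.3889.
s_I/(n + g + δ)_I = 0.43/0.124 = 3.4677; s_H/(n + g + δ)_H = 0.43/0.141 = 3.0496.
Ratio = (3.4677/3.0496)^1.3889 = 1.1371^1.3889 ≈ 1.1954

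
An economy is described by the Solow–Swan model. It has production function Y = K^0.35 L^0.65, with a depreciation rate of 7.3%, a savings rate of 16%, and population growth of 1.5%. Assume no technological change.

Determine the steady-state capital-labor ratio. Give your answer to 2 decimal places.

k* = 2.51

Steady state requires s·f(k) = (n + δ)·k, i.e. s·k^α = (n + δ)·k.
Rearranging, k^(1−α) = s / (n + δ).
k^0.65 = 0.16 / (0.015 + 0.073) = 0.16 / 0.088 = 1.8182
k* = 1.8182^(1/0.65) ≈ 2.5087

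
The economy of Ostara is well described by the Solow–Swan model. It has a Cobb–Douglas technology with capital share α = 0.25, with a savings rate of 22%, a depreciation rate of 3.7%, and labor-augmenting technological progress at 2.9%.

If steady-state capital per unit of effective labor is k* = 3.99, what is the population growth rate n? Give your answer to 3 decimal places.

n ≈ 0.012

At the steady state, Δk = 0, so s·k^α = (n + g + δ)·k.
So s / (n + g + δ) = (k*)^(1−α) = 3.99^0.75 = 2.8231.
Therefore n + g + δ = s / 2.8231 = 0.22 / 2.8231 = 0.0779, so n = 0.0779 − 0.066 = 0.0119.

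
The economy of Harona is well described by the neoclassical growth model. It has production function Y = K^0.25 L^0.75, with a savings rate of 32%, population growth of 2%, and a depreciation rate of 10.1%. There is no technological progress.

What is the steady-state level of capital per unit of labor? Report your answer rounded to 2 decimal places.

In steady state, investment equals break-even investment: s·k^α = (n + δ)·k.
Dividing both sides by k: k^(1−α) = s / (n + δ).
k^0.75 = 0.32 / (0.020 + 0.101) = 0.32 / 0.121 = 2.6446
k* = 2.6446^(1/0.75) ≈ 3.6572

k* ≈ 3.66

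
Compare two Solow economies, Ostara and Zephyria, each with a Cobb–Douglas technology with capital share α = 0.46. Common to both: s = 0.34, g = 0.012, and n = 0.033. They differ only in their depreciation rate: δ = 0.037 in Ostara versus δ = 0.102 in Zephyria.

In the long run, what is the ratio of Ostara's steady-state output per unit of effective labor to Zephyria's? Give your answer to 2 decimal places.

Steady-state y* = [s/(n + g + δ)]^(α/(1−α)), so the ratio is [ (s_O/(n + g + δ)_O) / (s_Z/(n + g + δ)_Z) ]^0.8519.
s_O/(n + g + δ)_O = 0.34/0.082 = 4.1463; s_Z/(n + g + δ)_Z = 0.34/0.147 = 2.3129.
Ratio = (4.1463/2.3129)^0.8519 = 1.7927^0.8519 ≈ 1.6442

y*_O / y*_Z ≈ 1.64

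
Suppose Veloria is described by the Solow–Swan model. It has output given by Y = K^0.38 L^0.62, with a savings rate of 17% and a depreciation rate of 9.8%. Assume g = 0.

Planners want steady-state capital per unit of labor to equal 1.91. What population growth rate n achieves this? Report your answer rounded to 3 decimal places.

In steady state, investment equals break-even investment: s·k^α = (n + δ)·k.
So s / (n + δ) = (k*)^(1−α) = 1.91^0.62 = 1.4936.
Therefore n + δ = s / 1.4936 = 0.17 / 1.4936 = 0.1138, so n = 0.1138 − 0.098 = 0.0158.

n ≈ 0.016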